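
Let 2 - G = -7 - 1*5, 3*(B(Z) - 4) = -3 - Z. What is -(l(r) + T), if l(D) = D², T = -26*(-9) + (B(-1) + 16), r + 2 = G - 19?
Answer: -907/3 ≈ -302.33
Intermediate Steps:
B(Z) = 3 - Z/3 (B(Z) = 4 + (-3 - Z)/3 = 4 + (-1 - Z/3) = 3 - Z/3)
G = 14 (G = 2 - (-7 - 1*5) = 2 - (-7 - 5) = 2 - 1*(-12) = 2 + 12 = 14)
r = -7 (r = -2 + (14 - 19) = -2 - 5 = -7)
T = 760/3 (T = -26*(-9) + ((3 - ⅓*(-1)) + 16) = 234 + ((3 + ⅓) + 16) = 234 + (10/3 + 16) = 234 + 58/3 = 760/3 ≈ 253.33)
-(l(r) + T) = -((-7)² + 760/3) = -(49 + 760/3) = -1*907/3 = -907/3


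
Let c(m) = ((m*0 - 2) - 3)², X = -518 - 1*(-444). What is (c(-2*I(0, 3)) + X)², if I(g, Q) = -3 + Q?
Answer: 2401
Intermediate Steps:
X = -74 (X = -518 + 444 = -74)
c(m) = 25 (c(m) = ((0 - 2) - 3)² = (-2 - 3)² = (-5)² = 25)
(c(-2*I(0, 3)) + X)² = (25 - 74)² = (-49)² = 2401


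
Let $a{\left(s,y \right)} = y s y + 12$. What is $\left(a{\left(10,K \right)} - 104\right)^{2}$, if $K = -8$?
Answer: $300304$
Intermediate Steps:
$a{\left(s,y \right)} = 12 + s y^{2}$ ($a{\left(s,y \right)} = s y y + 12 = s y^{2} + 12 = 12 + s y^{2}$)
$\left(a{\left(10,K \right)} - 104\right)^{2} = \left(\left(12 + 10 \left(-8\right)^{2}\right) - 104\right)^{2} = \left(\left(12 + 10 \cdot 64\right) - 104\right)^{2} = \left(\left(12 + 640\right) - 104\right)^{2} = \left(652 - 104\right)^{2} = 548^{2} = 300304$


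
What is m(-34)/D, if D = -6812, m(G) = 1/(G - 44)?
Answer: 1/531336 ≈ 1.8820e-6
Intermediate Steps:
m(G) = 1/(-44 + G)
m(-34)/D = 1/(-44 - 34*(-6812)) = -1/6812/(-78) = -1/78*(-1/6812) = 1/531336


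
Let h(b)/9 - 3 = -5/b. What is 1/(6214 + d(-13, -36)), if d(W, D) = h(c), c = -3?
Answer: 1/6256 ≈ 0.00015985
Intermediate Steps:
h(b) = 27 - 45/b (h(b) = 27 + 9*(-5/b) = 27 - 45/b)
d(W, D) = 42 (d(W, D) = 27 - 45/(-3) = 27 - 45*(-1/3) = 27 + 15 = 42)
1/(6214 + d(-13, -36)) = 1/(6214 + 42) = 1/6256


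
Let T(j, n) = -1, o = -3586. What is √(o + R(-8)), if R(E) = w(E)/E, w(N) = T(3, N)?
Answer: I*√57374/4 ≈ 59.882*I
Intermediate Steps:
w(N) = -1
R(E) = -1/E
√(o + R(-8)) = √(-3586 - 1/(-8)) = √(-3586 - 1*(-⅛)) = √(-3586 + ⅛) = √(-28687/8) = I*√57374/4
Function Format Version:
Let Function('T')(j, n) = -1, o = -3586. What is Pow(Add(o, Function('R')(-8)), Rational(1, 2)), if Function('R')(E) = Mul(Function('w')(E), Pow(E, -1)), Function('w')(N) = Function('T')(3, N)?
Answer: Mul(Rational(1, 4), I, Pow(57374, Rational(1, 2))) ≈ Mul(59.882, I)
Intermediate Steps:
Function('w')(N) = -1
Function('R')(E) = Mul(-1, Pow(E, -1))
Pow(Add(o, Function('R')(-8)), Rational(1, 2)) = Pow(Add(-3586, Mul(-1, Pow(-8, -1))), Rational(1, 2)) = Pow(Add(-3586, Mul(-1, Rational(-1, 8))), Rational(1, 2)) = Pow(Add(-3586, Rational(1, 8)), Rational(1, 2)) = Pow(Rational(-28687, 8), Rational(1, 2)) = Mul(Rational(1, 4), I, Pow(57374, Rational(1, 2)))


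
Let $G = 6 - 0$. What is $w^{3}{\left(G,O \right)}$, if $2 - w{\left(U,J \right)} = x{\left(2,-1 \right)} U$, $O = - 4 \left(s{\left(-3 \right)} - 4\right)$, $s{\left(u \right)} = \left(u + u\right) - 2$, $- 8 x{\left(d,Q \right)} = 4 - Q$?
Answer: $\frac{12167}{64} \approx 190.11$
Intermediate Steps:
$G = 6$ ($G = 6 + 0 = 6$)
$x{\left(d,Q \right)} = - \frac{1}{2} + \frac{Q}{8}$ ($x{\left(d,Q \right)} = - \frac{4 - Q}{8} = - \frac{1}{2} + \frac{Q}{8}$)
$s{\left(u \right)} = -2 + 2 u$ ($s{\left(u \right)} = 2 u - 2 = -2 + 2 u$)
$O = 48$ ($O = - 4 \left(\left(-2 + 2 \left(-3\right)\right) - 4\right) = - 4 \left(\left(-2 - 6\right) - 4\right) = - 4 \left(-8 - 4\right) = \left(-4\right) \left(-12\right) = 48$)
$w{\left(U,J \right)} = 2 + \frac{5 U}{8}$ ($w{\left(U,J \right)} = 2 - \left(- \frac{1}{2} + \frac{1}{8} \left(-1\right)\right) U = 2 - \left(- \frac{1}{2} - \frac{1}{8}\right) U = 2 - - \frac{5 U}{8} = 2 + \frac{5 U}{8}$)
$w^{3}{\left(G,O \right)} = \left(2 + \frac{5}{8} \cdot 6\right)^{3} = \left(2 + \frac{15}{4}\right)^{3} = \left(\frac{23}{4}\right)^{3} = \frac{12167}{64}$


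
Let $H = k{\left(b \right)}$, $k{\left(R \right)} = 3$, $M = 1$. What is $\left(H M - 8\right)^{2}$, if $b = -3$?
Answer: $25$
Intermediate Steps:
$H = 3$
$\left(H M - 8\right)^{2} = \left(3 \cdot 1 - 8\right)^{2} = \left(3 - 8\right)^{2} = \left(-5\right)^{2} = 25$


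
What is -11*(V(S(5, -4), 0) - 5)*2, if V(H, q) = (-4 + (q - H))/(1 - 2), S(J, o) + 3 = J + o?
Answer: 66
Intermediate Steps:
S(J, o) = -3 + J + o (S(J, o) = -3 + (J + o) = -3 + J + o)
V(H, q) = 4 + H - q (V(H, q) = (-4 + q - H)/(-1) = (-4 + q - H)*(-1) = 4 + H - q)
-11*(V(S(5, -4), 0) - 5)*2 = -11*((4 + (-3 + 5 - 4) - 1*0) - 5)*2 = -11*((4 - 2 + 0) - 5)*2 = -11*(2 - 5)*2 = -(-33)*2 = -11*(-6) = 66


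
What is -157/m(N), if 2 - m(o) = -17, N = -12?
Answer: -157/19 ≈ -8.2632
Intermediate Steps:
m(o) = 19 (m(o) = 2 - 1*(-17) = 2 + 17 = 19)
-157/m(N) = -157/19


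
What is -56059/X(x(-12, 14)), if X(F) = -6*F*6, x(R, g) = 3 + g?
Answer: 56059/612 ≈ 91.600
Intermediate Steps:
X(F) = -36*F
-56059/X(x(-12, 14)) = -56059*(-1/(36*(3 + 14))) = -56059/((-36*17)) = -56059/(-612) = -56059*(-1/612) = 56059/612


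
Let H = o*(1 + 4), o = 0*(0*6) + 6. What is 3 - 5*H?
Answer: -147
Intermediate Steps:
o = 6 (o = 0*0 + 6 = 0 + 6 = 6)
H = 30 (H = 6*(1 + 4) = 6*5 = 30)
3 - 5*H = 3 - 5*30 = 3 - 150 = -147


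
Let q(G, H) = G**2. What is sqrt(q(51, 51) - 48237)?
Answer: 2*I*sqrt(11409) ≈ 213.63*I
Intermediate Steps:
sqrt(q(51, 51) - 48237) = sqrt(51**2 - 48237) = sqrt(2601 - 48237) = sqrt(-45636) = 2*I*sqrt(11409)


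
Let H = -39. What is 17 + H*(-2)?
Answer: 95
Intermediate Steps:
17 + H*(-2) = 17 - 39*(-2) = 17 + 78 = 95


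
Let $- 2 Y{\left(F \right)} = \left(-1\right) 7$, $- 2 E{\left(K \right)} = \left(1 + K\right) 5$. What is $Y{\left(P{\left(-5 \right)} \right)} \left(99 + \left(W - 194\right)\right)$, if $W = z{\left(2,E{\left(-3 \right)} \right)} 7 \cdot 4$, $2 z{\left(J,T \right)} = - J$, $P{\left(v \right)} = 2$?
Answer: $- \frac{861}{2} \approx -430.5$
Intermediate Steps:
$E{\left(K \right)} = - \frac{5}{2} - \frac{5 K}{2}$ ($E{\left(K \right)} = - \frac{\left(1 + K\right) 5}{2} = - \frac{5 + 5 K}{2} = - \frac{5}{2} - \frac{5 K}{2}$)
$z{\left(J,T \right)} = - \frac{J}{2}$ ($z{\left(J,T \right)} = \frac{\left(-1\right) J}{2} = - \frac{J}{2}$)
$Y{\left(F \right)} = \frac{7}{2}$ ($Y{\left(F \right)} = - \frac{\left(-1\right) 7}{2} = \left(- \frac{1}{2}\right) \left(-7\right) = \frac{7}{2}$)
$W = -28$ ($W = \left(- \frac{1}{2}\right) 2 \cdot 7 \cdot 4 = \left(-1\right) 7 \cdot 4 = \left(-7\right) 4 = -28$)
$Y{\left(P{\left(-5 \right)} \right)} \left(99 + \left(W - 194\right)\right) = \frac{7 \left(99 - 222\right)}{2} = \frac{7}{2} \left(-123\right) = - \frac{861}{2}$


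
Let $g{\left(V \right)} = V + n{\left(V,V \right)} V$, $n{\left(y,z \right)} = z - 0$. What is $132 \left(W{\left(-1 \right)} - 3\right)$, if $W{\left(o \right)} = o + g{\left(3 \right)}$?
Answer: $1056$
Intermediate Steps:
$n{\left(y,z \right)} = z$ ($n{\left(y,z \right)} = z + 0 = z$)
$g{\left(V \right)} = V + V^{2}$ ($g{\left(V \right)} = V + V V = V + V^{2}$)
$W{\left(o \right)} = 12 + o$ ($W{\left(o \right)} = o + 3 \left(1 + 3\right) = o + 3 \cdot 4 = o + 12 = 12 + o$)
$132 \left(W{\left(-1 \right)} - 3\right) = 132 \left(\left(12 - 1\right) - 3\right) = 132 \left(11 - 3\right) = 132 \cdot 8 = 1056$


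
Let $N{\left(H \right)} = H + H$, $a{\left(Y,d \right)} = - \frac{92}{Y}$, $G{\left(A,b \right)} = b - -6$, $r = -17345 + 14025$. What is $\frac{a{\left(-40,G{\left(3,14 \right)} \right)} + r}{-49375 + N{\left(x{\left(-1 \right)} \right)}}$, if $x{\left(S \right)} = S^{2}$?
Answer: $\frac{33177}{493730} \approx 0.067197$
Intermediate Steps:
$r = -3320$
$G{\left(A,b \right)} = 6 + b$ ($G{\left(A,b \right)} = b + 6 = 6 + b$)
$N{\left(H \right)} = 2 H$
$\frac{a{\left(-40,G{\left(3,14 \right)} \right)} + r}{-49375 + N{\left(x{\left(-1 \right)} \right)}} = \frac{- \frac{92}{-40} - 3320}{-49375 + 2 \left(-1\right)^{2}} = \frac{\left(-92\right) \left(- \frac{1}{40}\right) - 3320}{-49375 + 2 \cdot 1} = \frac{\frac{23}{10} - 3320}{-49375 + 2} = - \frac{33177}{10 \left(-49373\right)} = \left(- \frac{33177}{10}\right) \left(- \frac{1}{49373}\right) = \frac{33177}{493730}$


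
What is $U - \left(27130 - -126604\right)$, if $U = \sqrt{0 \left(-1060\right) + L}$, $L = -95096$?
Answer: $-153734 + 2 i \sqrt{23774} \approx -1.5373 \cdot 10^{5} + 308.38 i$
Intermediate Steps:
$U = 2 i \sqrt{23774}$ ($U = \sqrt{0 \left(-1060\right) - 95096} = \sqrt{0 - 95096} = \sqrt{-95096} = 2 i \sqrt{23774} \approx 308.38 i$)
$U - \left(27130 - -126604\right) = 2 i \sqrt{23774} - \left(27130 - -126604\right) = 2 i \sqrt{23774} - \left(27130 + 126604\right) = 2 i \sqrt{23774} - 153734 = -153734 + 2 i \sqrt{23774}$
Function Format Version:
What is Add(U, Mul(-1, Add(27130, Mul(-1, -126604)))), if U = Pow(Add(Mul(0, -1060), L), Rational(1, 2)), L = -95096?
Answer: Add(-153734, Mul(2, I, Pow(23774, Rational(1, 2)))) ≈ Add(-1.5373e+5, Mul(308.38, I))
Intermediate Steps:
U = Mul(2, I, Pow(23774, Rational(1, 2))) (U = Pow(Add(Mul(0, -1060), -95096), Rational(1, 2)) = Pow(Add(0, -95096), Rational(1, 2)) = Pow(-95096, Rational(1, 2)) = Mul(2, I, Pow(23774, Rational(1, 2))) ≈ Mul(308.38, I))
Add(U, Mul(-1, Add(27130, Mul(-1, -126604)))) = Add(Mul(2, I, Pow(23774, Rational(1, 2))), Mul(-1, Add(27130, Mul(-1, -126604)))) = Add(Mul(2, I, Pow(23774, Rational(1, 2))), Mul(-1, Add(27130, 126604))) = Add(Mul(2, I, Pow(23774, Rational(1, 2))), Mul(-1, 153734)) = Add(Mul(2, I, Pow(23774, Rational(1, 2))), -153734) = Add(-153734, Mul(2, I, Pow(23774, Rational(1, 2))))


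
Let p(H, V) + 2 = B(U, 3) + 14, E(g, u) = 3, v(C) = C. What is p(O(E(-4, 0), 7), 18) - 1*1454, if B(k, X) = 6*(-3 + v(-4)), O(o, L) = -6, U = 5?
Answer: -1484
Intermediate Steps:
B(k, X) = -42 (B(k, X) = 6*(-3 - 4) = 6*(-7) = -42)
p(H, V) = -30 (p(H, V) = -2 + (-42 + 14) = -2 - 28 = -30)
p(O(E(-4, 0), 7), 18) - 1*1454 = -30 - 1*1454 = -30 - 1454 = -1484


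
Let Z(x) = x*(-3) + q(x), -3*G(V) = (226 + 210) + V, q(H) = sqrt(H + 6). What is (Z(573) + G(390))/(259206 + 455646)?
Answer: -5983/2144556 + sqrt(579)/714852 ≈ -0.0027562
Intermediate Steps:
q(H) = sqrt(6 + H)
G(V) = -436/3 - V/3 (G(V) = -((226 + 210) + V)/3 = -(436 + V)/3 = -436/3 - V/3)
Z(x) = sqrt(6 + x) - 3*x (Z(x) = x*(-3) + sqrt(6 + x) = -3*x + sqrt(6 + x) = sqrt(6 + x) - 3*x)
(Z(573) + G(390))/(259206 + 455646) = ((sqrt(6 + 573) - 3*573) + (-436/3 - 1/3*390))/(259206 + 455646) = ((sqrt(579) - 1719) + (-436/3 - 130))/714852 = ((-1719 + sqrt(579)) - 826/3)*(1/714852) = (-5983/3 + sqrt(579))*(1/714852) = -5983/2144556 + sqrt(579)/714852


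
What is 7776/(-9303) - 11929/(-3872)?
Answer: 26955605/12007072 ≈ 2.2450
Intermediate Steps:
7776/(-9303) - 11929/(-3872) = 7776*(-1/9303) - 11929*(-1/3872) = -2592/3101 + 11929/3872 = 26955605/12007072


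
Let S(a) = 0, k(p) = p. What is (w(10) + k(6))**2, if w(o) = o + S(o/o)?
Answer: 256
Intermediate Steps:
w(o) = o (w(o) = o + 0 = o)
(w(10) + k(6))**2 = (10 + 6)**2 = 16**2 = 256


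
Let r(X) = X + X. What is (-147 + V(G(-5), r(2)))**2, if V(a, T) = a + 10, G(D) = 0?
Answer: 18769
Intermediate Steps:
r(X) = 2*X
V(a, T) = 10 + a
(-147 + V(G(-5), r(2)))**2 = (-147 + (10 + 0))**2 = (-147 + 10)**2 = (-137)**2 = 18769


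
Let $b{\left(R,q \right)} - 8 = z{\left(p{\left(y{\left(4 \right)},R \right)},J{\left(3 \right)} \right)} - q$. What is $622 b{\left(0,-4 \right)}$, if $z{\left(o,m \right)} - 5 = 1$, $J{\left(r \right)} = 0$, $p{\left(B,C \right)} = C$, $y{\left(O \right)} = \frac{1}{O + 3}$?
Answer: $11196$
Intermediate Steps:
$y{\left(O \right)} = \frac{1}{3 + O}$
$z{\left(o,m \right)} = 6$ ($z{\left(o,m \right)} = 5 + 1 = 6$)
$b{\left(R,q \right)} = 14 - q$ ($b{\left(R,q \right)} = 8 - \left(-6 + q\right) = 14 - q$)
$622 b{\left(0,-4 \right)} = 622 \left(14 - -4\right) = 622 \left(14 + 4\right) = 622 \cdot 18 = 11196$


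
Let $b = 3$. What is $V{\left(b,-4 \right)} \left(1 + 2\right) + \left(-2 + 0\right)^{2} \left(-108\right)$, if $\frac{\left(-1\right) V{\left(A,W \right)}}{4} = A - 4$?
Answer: $-420$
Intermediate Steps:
$V{\left(A,W \right)} = 16 - 4 A$ ($V{\left(A,W \right)} = - 4 \left(A - 4\right) = - 4 \left(-4 + A\right) = 16 - 4 A$)
$V{\left(b,-4 \right)} \left(1 + 2\right) + \left(-2 + 0\right)^{2} \left(-108\right) = \left(16 - 12\right) \left(1 + 2\right) + \left(-2 + 0\right)^{2} \left(-108\right) = \left(16 - 12\right) 3 + \left(-2\right)^{2} \left(-108\right) = 4 \cdot 3 + 4 \left(-108\right) = 12 - 432 = -420$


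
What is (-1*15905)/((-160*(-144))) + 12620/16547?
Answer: 5516953/76248576 ≈ 0.072355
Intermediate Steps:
(-1*15905)/((-160*(-144))) + 12620/16547 = -15905/23040 + 12620*(1/16547) = -15905*1/23040 + 12620/16547 = -3181/4608 + 12620/16547 = 5516953/76248576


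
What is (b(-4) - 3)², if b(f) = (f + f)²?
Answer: 3721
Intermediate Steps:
b(f) = 4*f² (b(f) = (2*f)² = 4*f²)
(b(-4) - 3)² = (4*(-4)² - 3)² = (4*16 - 3)² = (64 - 3)² = 61² = 3721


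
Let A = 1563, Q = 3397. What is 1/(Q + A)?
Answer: 1/4960 ≈ 0.00020161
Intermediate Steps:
1/(Q + A) = 1/(3397 + 1563) = 1/4960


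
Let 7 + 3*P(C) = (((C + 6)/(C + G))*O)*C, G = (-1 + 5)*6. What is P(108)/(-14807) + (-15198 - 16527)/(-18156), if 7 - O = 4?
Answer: 302888869/173952636 ≈ 1.7412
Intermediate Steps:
O = 3 (O = 7 - 1*4 = 7 - 4 = 3)
G = 24 (G = 4*6 = 24)
P(C) = -7/3 + C*(6 + C)/(24 + C) (P(C) = -7/3 + ((((C + 6)/(C + 24))*3)*C)/3 = -7/3 + ((((6 + C)/(24 + C))*3)*C)/3 = -7/3 + ((3*(6 + C)/(24 + C))*C)/3 = -7/3 + (3*C*(6 + C)/(24 + C))/3 = -7/3 + C*(6 + C)/(24 + C))
P(108)/(-14807) + (-15198 - 16527)/(-18156) = ((-56 + 108² + (11/3)*108)/(24 + 108))/(-14807) + (-15198 - 16527)/(-18156) = ((-56 + 11664 + 396)/132)*(-1/14807) - 31725*(-1/18156) = ((1/132)*12004)*(-1/14807) + 10575/6052 = (3001/33)*(-1/14807) + 10575/6052 = -3001/488631 + 10575/6052 = 302888869/173952636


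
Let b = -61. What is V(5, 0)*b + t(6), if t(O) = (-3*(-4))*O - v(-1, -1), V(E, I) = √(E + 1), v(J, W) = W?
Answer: 73 - 61*√6 ≈ -76.419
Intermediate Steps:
V(E, I) = √(1 + E)
t(O) = 1 + 12*O (t(O) = (-3*(-4))*O - 1*(-1) = 12*O + 1 = 1 + 12*O)
V(5, 0)*b + t(6) = √(1 + 5)*(-61) + (1 + 12*6) = √6*(-61) + (1 + 72) = -61*√6 + 73 = 73 - 61*√6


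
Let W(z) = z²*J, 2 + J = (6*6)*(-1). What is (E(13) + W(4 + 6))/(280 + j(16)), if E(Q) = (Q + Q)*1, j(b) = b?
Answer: -51/4 ≈ -12.750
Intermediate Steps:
J = -38 (J = -2 + (6*6)*(-1) = -2 + 36*(-1) = -2 - 36 = -38)
E(Q) = 2*Q (E(Q) = (2*Q)*1 = 2*Q)
W(z) = -38*z² (W(z) = z²*(-38) = -38*z²)
(E(13) + W(4 + 6))/(280 + j(16)) = (2*13 - 38*(4 + 6)²)/(280 + 16) = (26 - 38*10²)/296 = (26 - 38*100)*(1/296) = (26 - 3800)*(1/296) = -3774*1/296 = -51/4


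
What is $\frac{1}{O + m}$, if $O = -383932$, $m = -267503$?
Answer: $- \frac{1}{651435} \approx -1.5351 \cdot 10^{-6}$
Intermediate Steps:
$\frac{1}{O + m} = \frac{1}{-383932 - 267503} = \frac{1}{-651435} = - \frac{1}{651435}$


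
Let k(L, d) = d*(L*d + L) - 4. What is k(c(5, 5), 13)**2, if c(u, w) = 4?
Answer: 524176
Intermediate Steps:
k(L, d) = -4 + d*(L + L*d) (k(L, d) = d*(L + L*d) - 4 = -4 + d*(L + L*d))
k(c(5, 5), 13)**2 = (-4 + 4*13 + 4*13**2)**2 = (-4 + 52 + 4*169)**2 = (-4 + 52 + 676)**2 = 724**2 = 524176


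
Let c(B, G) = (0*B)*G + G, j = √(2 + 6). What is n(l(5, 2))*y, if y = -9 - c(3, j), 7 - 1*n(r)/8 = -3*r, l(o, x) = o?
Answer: -1584 - 352*√2 ≈ -2081.8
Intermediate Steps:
j = 2*√2 (j = √8 = 2*√2 ≈ 2.8284)
c(B, G) = G (c(B, G) = 0*G + G = 0 + G = G)
n(r) = 56 + 24*r (n(r) = 56 - (-24)*r = 56 + 24*r)
y = -9 - 2*√2 ≈ -11.828
n(l(5, 2))*y = (56 + 24*5)*(-9 - 2*√2) = (56 + 120)*(-9 - 2*√2) = 176*(-9 - 2*√2) = -1584 - 352*√2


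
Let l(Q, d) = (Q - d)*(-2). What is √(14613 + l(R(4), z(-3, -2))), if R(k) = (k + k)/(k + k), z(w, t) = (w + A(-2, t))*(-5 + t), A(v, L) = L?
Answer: √14681 ≈ 121.17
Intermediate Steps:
z(w, t) = (-5 + t)*(t + w) (z(w, t) = (w + t)*(-5 + t) = (t + w)*(-5 + t) = (-5 + t)*(t + w))
R(k) = 1 (R(k) = (2*k)/((2*k)) = (2*k)*(1/(2*k)) = 1)
l(Q, d) = -2*Q + 2*d
√(14613 + l(R(4), z(-3, -2))) = √(14613 + (-2*1 + 2*((-2)² - 5*(-2) - 5*(-3) - 2*(-3)))) = √(14613 + (-2 + 2*(4 + 10 + 15 + 6))) = √(14613 + (-2 + 2*35)) = √(14613 + (-2 + 70)) = √(14613 + 68) = √14681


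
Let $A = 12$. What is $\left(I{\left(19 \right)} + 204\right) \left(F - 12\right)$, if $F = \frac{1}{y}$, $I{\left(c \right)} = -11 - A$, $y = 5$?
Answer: $- \frac{10679}{5} \approx -2135.8$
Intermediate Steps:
$I{\left(c \right)} = -23$ ($I{\left(c \right)} = -11 - 12 = -23$)
$F = \frac{1}{5} \approx 0.2$
$\left(I{\left(19 \right)} + 204\right) \left(F - 12\right) = \left(-23 + 204\right) \left(\frac{1}{5} - 12\right) = 181 \left(- \frac{59}{5}\right) = - \frac{10679}{5}$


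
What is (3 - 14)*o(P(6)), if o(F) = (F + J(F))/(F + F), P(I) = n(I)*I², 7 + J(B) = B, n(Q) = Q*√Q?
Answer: -11 + 77*√6/2592 ≈ -10.927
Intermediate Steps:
n(Q) = Q^(3/2)
J(B) = -7 + B
P(I) = I^(7/2) (P(I) = I^(3/2)*I² = I^(7/2))
o(F) = (-7 + 2*F)/(2*F) (o(F) = (F + (-7 + F))/(F + F) = (-7 + 2*F)/((2*F)) = (-7 + 2*F)*(1/(2*F)) = (-7 + 2*F)/(2*F))
(3 - 14)*o(P(6)) = (3 - 14)*((-7/2 + 6^(7/2))/(6^(7/2))) = -11*(-7/2 + 216*√6)/(216*√6) = -11*√6/1296*(-7/2 + 216*√6) = -11*√6*(-7/2 + 216*√6)/1296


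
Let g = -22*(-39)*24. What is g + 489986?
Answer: 510578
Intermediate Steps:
g = 20592 (g = 858*24 = 20592)
g + 489986 = 20592 + 489986 = 510578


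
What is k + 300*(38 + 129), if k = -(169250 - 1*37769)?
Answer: -81381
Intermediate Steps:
k = -131481 (k = -(169250 - 37769) = -1*131481 = -131481)
k + 300*(38 + 129) = -131481 + 300*(38 + 129) = -131481 + 300*167 = -131481 + 50100 = -81381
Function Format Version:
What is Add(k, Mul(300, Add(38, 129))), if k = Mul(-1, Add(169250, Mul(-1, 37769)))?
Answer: -81381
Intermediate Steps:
k = -131481 (k = Mul(-1, Add(169250, -37769)) = Mul(-1, 131481) = -131481)
Add(k, Mul(300, Add(38, 129))) = Add(-131481, Mul(300, Add(38, 129))) = Add(-131481, Mul(300, 167)) = Add(-131481, 50100) = -81381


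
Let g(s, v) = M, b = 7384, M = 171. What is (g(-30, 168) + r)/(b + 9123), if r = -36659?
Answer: -36488/16507 ≈ -2.2105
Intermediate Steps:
g(s, v) = 171
(g(-30, 168) + r)/(b + 9123) = (171 - 36659)/(7384 + 9123) = -36488/16507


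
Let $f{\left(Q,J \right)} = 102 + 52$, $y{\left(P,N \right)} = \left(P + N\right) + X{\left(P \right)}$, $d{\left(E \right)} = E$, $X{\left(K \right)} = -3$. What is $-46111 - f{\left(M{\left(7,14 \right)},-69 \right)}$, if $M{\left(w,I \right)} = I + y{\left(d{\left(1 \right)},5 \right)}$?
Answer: $-46265$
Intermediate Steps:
$y{\left(P,N \right)} = -3 + N + P$ ($y{\left(P,N \right)} = \left(P + N\right) - 3 = \left(N + P\right) - 3 = -3 + N + P$)
$M{\left(w,I \right)} = 3 + I$ ($M{\left(w,I \right)} = I + \left(-3 + 5 + 1\right) = I + 3 = 3 + I$)
$f{\left(Q,J \right)} = 154$
$-46111 - f{\left(M{\left(7,14 \right)},-69 \right)} = -46111 - 154 = -46265$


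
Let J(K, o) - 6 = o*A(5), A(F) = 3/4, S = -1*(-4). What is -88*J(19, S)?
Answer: -792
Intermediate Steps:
S = 4
A(F) = ¾ (A(F) = 3*(¼) = ¾)
J(K, o) = 6 + 3*o/4 (J(K, o) = 6 + o*(¾) = 6 + 3*o/4)
-88*J(19, S) = -88*(6 + (¾)*4) = -88*(6 + 3) = -88*9 = -792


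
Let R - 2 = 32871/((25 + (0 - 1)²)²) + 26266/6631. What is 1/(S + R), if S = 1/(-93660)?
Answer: 26239762185/1432345196474 ≈ 0.018319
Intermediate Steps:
S = -1/93660 ≈ -1.0677e-5
R = 244688529/4482556 (R = 2 + (32871/((25 + (0 - 1)²)²) + 26266/6631) = 2 + (32871/((25 + (-1)²)²) + 26266*(1/6631)) = 2 + (32871/((25 + 1)²) + 26266/6631) = 2 + (32871/(26²) + 26266/6631) = 2 + (32871/676 + 26266/6631) = 2 + 235723417/4482556 = 244688529/4482556 ≈ 54.587)
1/(S + R) = 1/(-1/93660 + 244688529/4482556) = 1/(1432345196474/26239762185) = 26239762185/1432345196474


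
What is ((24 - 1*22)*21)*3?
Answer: 126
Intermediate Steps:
((24 - 1*22)*21)*3 = ((24 - 22)*21)*3 = (2*21)*3 = 42*3 = 126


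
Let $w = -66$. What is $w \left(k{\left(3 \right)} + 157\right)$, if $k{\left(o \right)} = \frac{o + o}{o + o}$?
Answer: $-10428$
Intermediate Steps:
$k{\left(o \right)} = 1$ ($k{\left(o \right)} = \frac{2 o}{2 o} = 2 o \frac{1}{2 o} = 1$)
$w \left(k{\left(3 \right)} + 157\right) = - 66 \left(1 + 157\right) = \left(-66\right) 158 = -10428$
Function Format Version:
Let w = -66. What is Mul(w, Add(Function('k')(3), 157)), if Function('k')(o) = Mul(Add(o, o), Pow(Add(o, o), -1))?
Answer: -10428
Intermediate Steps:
Function('k')(o) = 1 (Function('k')(o) = Mul(Mul(2, o), Pow(Mul(2, o), -1)) = Mul(Mul(2, o), Mul(Rational(1, 2), Pow(o, -1))) = 1)
Mul(w, Add(Function('k')(3), 157)) = Mul(-66, Add(1, 157)) = Mul(-66, 158) = -10428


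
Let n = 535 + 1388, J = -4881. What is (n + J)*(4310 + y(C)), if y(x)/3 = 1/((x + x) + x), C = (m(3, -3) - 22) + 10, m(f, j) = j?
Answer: -63743914/5 ≈ -1.2749e+7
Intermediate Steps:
C = -15 (C = (-3 - 22) + 10 = -25 + 10 = -15)
y(x) = 1/x (y(x) = 3/((x + x) + x) = 3/(2*x + x) = 3/((3*x)) = 3*(1/(3*x)) = 1/x)
n = 1923
(n + J)*(4310 + y(C)) = (1923 - 4881)*(4310 + 1/(-15)) = -2958*(4310 - 1/15) = -2958*64649/15 = -63743914/5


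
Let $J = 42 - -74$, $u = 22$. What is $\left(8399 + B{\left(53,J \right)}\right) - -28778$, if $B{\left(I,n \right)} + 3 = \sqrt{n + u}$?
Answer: $37174 + \sqrt{138} \approx 37186.0$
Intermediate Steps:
$J = 116$ ($J = 42 + 74 = 116$)
$B{\left(I,n \right)} = -3 + \sqrt{22 + n}$ ($B{\left(I,n \right)} = -3 + \sqrt{n + 22} = -3 + \sqrt{22 + n}$)
$\left(8399 + B{\left(53,J \right)}\right) - -28778 = \left(8399 - \left(3 - \sqrt{22 + 116}\right)\right) - -28778 = \left(8399 - \left(3 - \sqrt{138}\right)\right) + 28778 = \left(8396 + \sqrt{138}\right) + 28778 = 37174 + \sqrt{138}$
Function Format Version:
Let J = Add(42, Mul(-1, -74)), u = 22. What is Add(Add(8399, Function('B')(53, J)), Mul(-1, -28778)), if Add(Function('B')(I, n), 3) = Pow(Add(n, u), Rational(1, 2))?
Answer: Add(37174, Pow(138, Rational(1, 2))) ≈ 37186.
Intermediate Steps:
J = 116 (J = Add(42, 74) = 116)
Function('B')(I, n) = Add(-3, Pow(Add(22, n), Rational(1, 2))) (Function('B')(I, n) = Add(-3, Pow(Add(n, 22), Rational(1, 2))) = Add(-3, Pow(Add(22, n), Rational(1, 2))))
Add(Add(8399, Function('B')(53, J)), Mul(-1, -28778)) = Add(Add(8399, Add(-3, Pow(Add(22, 116), Rational(1, 2)))), Mul(-1, -28778)) = Add(Add(8399, Add(-3, Pow(138, Rational(1, 2)))), 28778) = Add(Add(8396, Pow(138, Rational(1, 2))), 28778) = Add(37174, Pow(138, Rational(1, 2)))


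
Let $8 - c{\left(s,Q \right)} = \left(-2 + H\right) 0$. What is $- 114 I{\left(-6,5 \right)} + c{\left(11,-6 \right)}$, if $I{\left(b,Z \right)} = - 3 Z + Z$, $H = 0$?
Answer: $1148$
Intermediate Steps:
$I{\left(b,Z \right)} = - 2 Z$
$c{\left(s,Q \right)} = 8$ ($c{\left(s,Q \right)} = 8 - \left(-2 + 0\right) 0 = 8 - \left(-2\right) 0 = 8 - 0 = 8 + 0 = 8$)
$- 114 I{\left(-6,5 \right)} + c{\left(11,-6 \right)} = - 114 \left(\left(-2\right) 5\right) + 8 = \left(-114\right) \left(-10\right) + 8 = 1140 + 8 = 1148$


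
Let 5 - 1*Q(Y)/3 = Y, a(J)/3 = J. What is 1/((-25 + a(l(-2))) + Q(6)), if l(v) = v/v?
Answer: -1/25 ≈ -0.040000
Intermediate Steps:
l(v) = 1
a(J) = 3*J
Q(Y) = 15 - 3*Y
1/((-25 + a(l(-2))) + Q(6)) = 1/((-25 + 3*1) + (15 - 3*6)) = 1/((-25 + 3) + (15 - 18)) = 1/(-22 - 3) = 1/(-25) = -1/25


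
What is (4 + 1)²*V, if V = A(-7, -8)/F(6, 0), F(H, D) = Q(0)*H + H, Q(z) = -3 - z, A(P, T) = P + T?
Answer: 125/4 ≈ 31.250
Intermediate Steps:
F(H, D) = -2*H (F(H, D) = (-3 - 1*0)*H + H = (-3 + 0)*H + H = -3*H + H = -2*H)
V = 5/4 (V = (-7 - 8)/((-2*6)) = -15/(-12) = -15*(-1/12) = 5/4 ≈ 1.2500)
(4 + 1)²*V = (4 + 1)²*(5/4) = 5²*(5/4) = 25*(5/4) = 125/4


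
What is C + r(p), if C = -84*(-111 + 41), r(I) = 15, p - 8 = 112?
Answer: 5895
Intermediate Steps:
p = 120 (p = 8 + 112 = 120)
C = 5880 (C = -84*(-70) = 5880)
C + r(p) = 5880 + 15 = 5895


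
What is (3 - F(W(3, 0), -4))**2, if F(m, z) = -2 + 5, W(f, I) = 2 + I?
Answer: 0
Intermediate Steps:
F(m, z) = 3
(3 - F(W(3, 0), -4))**2 = (3 - 1*3)**2 = (3 - 3)**2 = 0**2 = 0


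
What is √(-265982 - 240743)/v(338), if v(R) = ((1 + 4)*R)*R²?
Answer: I*√20269/38614472 ≈ 3.6869e-6*I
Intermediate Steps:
v(R) = 5*R³ (v(R) = (5*R)*R² = 5*R³)
√(-265982 - 240743)/v(338) = √(-265982 - 240743)/((5*338³)) = √(-506725)/((5*38614472)) = (5*I*√20269)/193072360 = (5*I*√20269)*(1/193072360) = I*√20269/38614472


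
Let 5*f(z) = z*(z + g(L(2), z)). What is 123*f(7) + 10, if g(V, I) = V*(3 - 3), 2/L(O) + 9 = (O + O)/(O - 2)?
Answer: 6077/5 ≈ 1215.4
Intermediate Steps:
L(O) = 2/(-9 + 2*O/(-2 + O)) (L(O) = 2/(-9 + (O + O)/(O - 2)) = 2/(-9 + (2*O)/(-2 + O)) = 2/(-9 + 2*O/(-2 + O)))
g(V, I) = 0 (g(V, I) = V*0 = 0)
f(z) = z**2/5 (f(z) = (z*(z + 0))/5 = (z*z)/5 = z**2/5)
123*f(7) + 10 = 123*((1/5)*7**2) + 10 = 123*((1/5)*49) + 10 = 123*(49/5) + 10 = 6027/5 + 10 = 6077/5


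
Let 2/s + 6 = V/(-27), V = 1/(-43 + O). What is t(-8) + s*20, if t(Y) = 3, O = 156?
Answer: -67119/18307 ≈ -3.6663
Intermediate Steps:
V = 1/113 (V = 1/(-43 + 156) = 1/113 ≈ 0.0088496)
s = -6102/18307 (s = 2/(-6 + (1/113)/(-27)) = 2/(-6 + (1/113)*(-1/27)) = 2/(-6 - 1/3051) = 2/(-18307/3051) = 2*(-3051/18307) = -6102/18307 ≈ -0.33331)
t(-8) + s*20 = 3 - 6102/18307*20 = 3 - 122040/18307 = -67119/18307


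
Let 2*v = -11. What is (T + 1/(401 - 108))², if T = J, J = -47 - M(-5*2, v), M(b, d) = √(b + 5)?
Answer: 189183655/85849 + 27540*I*√5/293 ≈ 2203.7 + 210.18*I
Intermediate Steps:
v = -11/2 (v = (½)*(-11) = -11/2 ≈ -5.5000)
M(b, d) = √(5 + b)
J = -47 - I*√5 (J = -47 - √(5 - 5*2) = -47 - √(5 - 10) = -47 - √(-5) = -47 - I*√5 ≈ -47.0 - 2.2361*I)
T = -47 - I*√5 ≈ -47.0 - 2.2361*I
(T + 1/(401 - 108))² = ((-47 - I*√5) + 1/(401 - 108))² = ((-47 - I*√5) + 1/293)² = (-13770/293 - I*√5)²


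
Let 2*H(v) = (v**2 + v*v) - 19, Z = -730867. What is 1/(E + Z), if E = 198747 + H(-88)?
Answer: -2/1048771 ≈ -1.9070e-6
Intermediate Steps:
H(v) = -19/2 + v**2 (H(v) = ((v**2 + v*v) - 19)/2 = ((v**2 + v**2) - 19)/2 = (2*v**2 - 19)/2 = (-19 + 2*v**2)/2 = -19/2 + v**2)
E = 412963/2 (E = 198747 + (-19/2 + (-88)**2) = 198747 + (-19/2 + 7744) = 198747 + 15469/2 = 412963/2 ≈ 2.0648e+5)
1/(E + Z) = 1/(412963/2 - 730867) = 1/(-1048771/2) = -2/1048771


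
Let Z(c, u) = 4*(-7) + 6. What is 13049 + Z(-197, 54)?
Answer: 13027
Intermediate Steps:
Z(c, u) = -22 (Z(c, u) = -28 + 6 = -22)
13049 + Z(-197, 54) = 13049 - 22 = 13027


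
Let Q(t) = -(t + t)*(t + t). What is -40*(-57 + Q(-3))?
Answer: 3720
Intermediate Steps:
Q(t) = -4*t**2 (Q(t) = -2*t*2*t = -4*t**2)
-40*(-57 + Q(-3)) = -40*(-57 - 4*(-3)**2) = -40*(-57 - 4*9) = -40*(-57 - 36) = -40*(-93) = 3720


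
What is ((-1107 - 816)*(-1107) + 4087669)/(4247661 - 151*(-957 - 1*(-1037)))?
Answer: 6216430/4235581 ≈ 1.4677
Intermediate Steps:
((-1107 - 816)*(-1107) + 4087669)/(4247661 - 151*(-957 - 1*(-1037))) = (-1923*(-1107) + 4087669)/(4247661 - 151*(-957 + 1037)) = (2128761 + 4087669)/(4247661 - 151*80) = 6216430/(4247661 - 12080) = 6216430/4235581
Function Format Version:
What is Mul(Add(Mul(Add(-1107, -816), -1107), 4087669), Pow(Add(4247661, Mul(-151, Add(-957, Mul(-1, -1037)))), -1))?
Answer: Rational(6216430, 4235581) ≈ 1.4677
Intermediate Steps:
Mul(Add(Mul(Add(-1107, -816), -1107), 4087669), Pow(Add(4247661, Mul(-151, Add(-957, Mul(-1, -1037)))), -1)) = Mul(Add(Mul(-1923, -1107), 4087669), Pow(Add(4247661, Mul(-151, Add(-957, 1037))), -1)) = Mul(Add(2128761, 4087669), Pow(Add(4247661, Mul(-151, 80)), -1)) = Mul(6216430, Pow(Add(4247661, -12080), -1)) = Mul(6216430, Pow(4235581, -1)) = Mul(6216430, Rational(1, 4235581)) = Rational(6216430, 4235581)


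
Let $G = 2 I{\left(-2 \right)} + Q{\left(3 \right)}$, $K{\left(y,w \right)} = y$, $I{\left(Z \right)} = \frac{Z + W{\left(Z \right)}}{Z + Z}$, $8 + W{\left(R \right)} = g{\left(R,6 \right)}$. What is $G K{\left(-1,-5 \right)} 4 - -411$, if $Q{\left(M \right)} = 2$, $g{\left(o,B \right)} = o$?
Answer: $379$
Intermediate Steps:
$W{\left(R \right)} = -8 + R$
$I{\left(Z \right)} = \frac{-8 + 2 Z}{2 Z}$ ($I{\left(Z \right)} = \frac{Z + \left(-8 + Z\right)}{Z + Z} = \frac{-8 + 2 Z}{2 Z}$)
$G = 8$ ($G = 2 \frac{-4 - 2}{-2} + 2 = 2 \left(\left(- \frac{1}{2}\right) \left(-6\right)\right) + 2 = 2 \cdot 3 + 2 = 6 + 2 = 8$)
$G K{\left(-1,-5 \right)} 4 - -411 = 8 \left(-1\right) 4 - -411 = \left(-8\right) 4 + 411 = -32 + 411 = 379$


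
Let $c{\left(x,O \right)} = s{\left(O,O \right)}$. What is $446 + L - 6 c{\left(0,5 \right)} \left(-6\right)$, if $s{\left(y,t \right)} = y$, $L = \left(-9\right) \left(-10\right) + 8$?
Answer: $18086$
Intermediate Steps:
$L = 98$ ($L = 90 + 8 = 98$)
$c{\left(x,O \right)} = O$
$446 + L - 6 c{\left(0,5 \right)} \left(-6\right) = 446 + 98 \left(-6\right) 5 \left(-6\right) = 446 + 98 \left(\left(-30\right) \left(-6\right)\right) = 446 + 98 \cdot 180 = 446 + 17640 = 18086$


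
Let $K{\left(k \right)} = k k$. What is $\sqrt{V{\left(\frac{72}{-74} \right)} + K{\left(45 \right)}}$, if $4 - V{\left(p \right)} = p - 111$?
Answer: $\frac{4 \sqrt{183187}}{37} \approx 46.271$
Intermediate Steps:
$K{\left(k \right)} = k^{2}$
$V{\left(p \right)} = 115 - p$ ($V{\left(p \right)} = 4 - \left(p - 111\right) = 4 - \left(-111 + p\right) = 115 - p$)
$\sqrt{V{\left(\frac{72}{-74} \right)} + K{\left(45 \right)}} = \sqrt{\left(115 - \frac{72}{-74}\right) + 45^{2}} = \sqrt{\left(115 - 72 \left(- \frac{1}{74}\right)\right) + 2025} = \sqrt{\left(115 - - \frac{36}{37}\right) + 2025} = \sqrt{\left(115 + \frac{36}{37}\right) + 2025} = \sqrt{\frac{4291}{37} + 2025} = \sqrt{\frac{79216}{37}} = \frac{4 \sqrt{183187}}{37}$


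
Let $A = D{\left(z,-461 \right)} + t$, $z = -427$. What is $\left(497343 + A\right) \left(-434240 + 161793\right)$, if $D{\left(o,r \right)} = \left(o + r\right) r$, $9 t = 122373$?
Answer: $-250735153676$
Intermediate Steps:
$t = 13597$ ($t = \frac{1}{9} \cdot 122373 = 13597$)
$D{\left(o,r \right)} = r \left(o + r\right)$
$A = 422965$ ($A = - 461 \left(-427 - 461\right) + 13597 = \left(-461\right) \left(-888\right) + 13597 = 409368 + 13597 = 422965$)
$\left(497343 + A\right) \left(-434240 + 161793\right) = \left(497343 + 422965\right) \left(-434240 + 161793\right) = 920308 \left(-272447\right) = -250735153676$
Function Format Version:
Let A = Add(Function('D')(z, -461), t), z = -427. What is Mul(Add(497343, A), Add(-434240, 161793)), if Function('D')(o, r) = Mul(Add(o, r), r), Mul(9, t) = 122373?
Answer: -250735153676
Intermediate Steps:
t = 13597 (t = Mul(Rational(1, 9), 122373) = 13597)
Function('D')(o, r) = Mul(r, Add(o, r))
A = 422965 (A = Add(Mul(-461, Add(-427, -461)), 13597) = Add(Mul(-461, -888), 13597) = Add(409368, 13597) = 422965)
Mul(Add(497343, A), Add(-434240, 161793)) = Mul(Add(497343, 422965), Add(-434240, 161793)) = Mul(920308, -272447) = -250735153676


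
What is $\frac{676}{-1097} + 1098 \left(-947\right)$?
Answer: $- \frac{1140667858}{1097} \approx -1.0398 \cdot 10^{6}$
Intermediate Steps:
$\frac{676}{-1097} + 1098 \left(-947\right) = 676 \left(- \frac{1}{1097}\right) - 1039806 = - \frac{676}{1097} - 1039806 = - \frac{1140667858}{1097}$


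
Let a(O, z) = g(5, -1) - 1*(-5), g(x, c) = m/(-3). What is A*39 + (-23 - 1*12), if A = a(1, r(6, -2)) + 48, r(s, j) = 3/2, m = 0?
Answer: 2032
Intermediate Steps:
g(x, c) = 0 (g(x, c) = 0/(-3) = 0*(-1/3) = 0)
r(s, j) = 3/2 (r(s, j) = 3*(1/2) = 3/2)
a(O, z) = 5 (a(O, z) = 0 - 1*(-5) = 0 + 5 = 5)
A = 53 (A = 5 + 48 = 53)
A*39 + (-23 - 1*12) = 53*39 + (-23 - 1*12) = 2067 + (-23 - 12) = 2067 - 35 = 2032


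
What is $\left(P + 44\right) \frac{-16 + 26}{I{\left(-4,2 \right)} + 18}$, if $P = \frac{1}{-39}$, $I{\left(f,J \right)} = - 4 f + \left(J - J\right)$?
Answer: $\frac{8575}{663} \approx 12.934$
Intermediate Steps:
$I{\left(f,J \right)} = - 4 f$ ($I{\left(f,J \right)} = - 4 f + 0 = - 4 f$)
$P = - \frac{1}{39} \approx -0.025641$
$\left(P + 44\right) \frac{-16 + 26}{I{\left(-4,2 \right)} + 18} = \left(- \frac{1}{39} + 44\right) \frac{-16 + 26}{\left(-4\right) \left(-4\right) + 18} = \frac{1715 \frac{10}{16 + 18}}{39} = \frac{1715 \cdot \frac{10}{34}}{39} = \frac{1715 \cdot 10 \cdot \frac{1}{34}}{39} = \frac{1715}{39} \cdot \frac{5}{17} = \frac{8575}{663}$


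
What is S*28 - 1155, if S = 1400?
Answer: 38045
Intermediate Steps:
S*28 - 1155 = 1400*28 - 1155 = 39200 - 1155 = 38045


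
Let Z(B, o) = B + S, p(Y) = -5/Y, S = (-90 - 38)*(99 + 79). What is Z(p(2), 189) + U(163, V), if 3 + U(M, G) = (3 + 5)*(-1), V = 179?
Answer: -45595/2 ≈ -22798.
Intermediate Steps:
S = -22784 (S = -128*178 = -22784)
Z(B, o) = -22784 + B (Z(B, o) = B - 22784 = -22784 + B)
U(M, G) = -11 (U(M, G) = -3 + (3 + 5)*(-1) = -3 + 8*(-1) = -3 - 8 = -11)
Z(p(2), 189) + U(163, V) = (-22784 - 5/2) - 11 = -45573/2 - 11 = -45595/2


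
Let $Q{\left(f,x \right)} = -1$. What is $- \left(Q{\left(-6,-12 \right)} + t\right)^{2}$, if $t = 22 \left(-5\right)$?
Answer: $-12321$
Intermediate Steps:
$t = -110$
$- \left(Q{\left(-6,-12 \right)} + t\right)^{2} = - \left(-1 - 110\right)^{2} = - \left(-111\right)^{2} = \left(-1\right) 12321 = -12321$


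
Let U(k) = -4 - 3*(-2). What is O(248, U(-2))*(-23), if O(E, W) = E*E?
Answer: -1414592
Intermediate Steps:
U(k) = 2 (U(k) = -4 + 6 = 2)
O(E, W) = E²
O(248, U(-2))*(-23) = 248²*(-23) = 61504*(-23) = -1414592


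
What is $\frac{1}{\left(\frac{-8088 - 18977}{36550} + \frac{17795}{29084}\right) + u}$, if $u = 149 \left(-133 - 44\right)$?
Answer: $- \frac{106302020}{2803516848581} \approx -3.7917 \cdot 10^{-5}$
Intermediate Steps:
$u = -26373$ ($u = 149 \left(-177\right) = -26373$)
$\frac{1}{\left(\frac{-8088 - 18977}{36550} + \frac{17795}{29084}\right) + u} = \frac{1}{\left(\frac{-8088 - 18977}{36550} + \frac{17795}{29084}\right) - 26373} = \frac{1}{\left(\left(-27065\right) \frac{1}{36550} + 17795 \cdot \frac{1}{29084}\right) - 26373} = \frac{1}{\left(- \frac{5413}{7310} + \frac{17795}{29084}\right) - 26373} = \frac{1}{- \frac{13675121}{106302020} - 26373} = \frac{1}{- \frac{2803516848581}{106302020}} = - \frac{106302020}{2803516848581}$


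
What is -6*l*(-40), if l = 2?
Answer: 480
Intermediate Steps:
-6*l*(-40) = -6*2*(-40) = -12*(-40) = 480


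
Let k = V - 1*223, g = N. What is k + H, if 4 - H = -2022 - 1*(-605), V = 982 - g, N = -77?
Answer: 2257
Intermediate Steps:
g = -77
V = 1059 (V = 982 - 1*(-77) = 982 + 77 = 1059)
k = 836 (k = 1059 - 1*223 = 1059 - 223 = 836)
H = 1421 (H = 4 - (-2022 - 1*(-605)) = 4 - (-2022 + 605) = 4 - 1*(-1417) = 4 + 1417 = 1421)
k + H = 836 + 1421 = 2257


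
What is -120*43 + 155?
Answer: -5005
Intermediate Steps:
-120*43 + 155 = -5160 + 155 = -5005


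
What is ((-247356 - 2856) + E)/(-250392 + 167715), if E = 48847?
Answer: 201365/82677 ≈ 2.4356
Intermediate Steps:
((-247356 - 2856) + E)/(-250392 + 167715) = ((-247356 - 2856) + 48847)/(-250392 + 167715) = (-250212 + 48847)/(-82677) = -201365*(-1/82677) = 201365/82677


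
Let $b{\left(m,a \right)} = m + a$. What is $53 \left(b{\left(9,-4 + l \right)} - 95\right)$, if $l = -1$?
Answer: $-4823$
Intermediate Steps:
$b{\left(m,a \right)} = a + m$
$53 \left(b{\left(9,-4 + l \right)} - 95\right) = 53 \left(\left(\left(-4 - 1\right) + 9\right) - 95\right) = 53 \left(\left(-5 + 9\right) - 95\right) = 53 \left(4 - 95\right) = 53 \left(-91\right) = -4823$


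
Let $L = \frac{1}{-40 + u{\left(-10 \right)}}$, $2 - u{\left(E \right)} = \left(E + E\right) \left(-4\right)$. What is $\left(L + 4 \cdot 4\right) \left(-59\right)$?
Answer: $- \frac{1887}{2} \approx -943.5$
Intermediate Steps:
$u{\left(E \right)} = 2 + 8 E$ ($u{\left(E \right)} = 2 - \left(E + E\right) \left(-4\right) = 2 - 2 E \left(-4\right) = 2 - - 8 E = 2 + 8 E$)
$L = - \frac{1}{118}$ ($L = \frac{1}{-40 + \left(2 + 8 \left(-10\right)\right)} = \frac{1}{-40 + \left(2 - 80\right)} = \frac{1}{-40 - 78} = \frac{1}{-118} = - \frac{1}{118} \approx -0.0084746$)
$\left(L + 4 \cdot 4\right) \left(-59\right) = \left(- \frac{1}{118} + 4 \cdot 4\right) \left(-59\right) = \left(- \frac{1}{118} + 16\right) \left(-59\right) = \frac{1887}{118} \left(-59\right) = - \frac{1887}{2}$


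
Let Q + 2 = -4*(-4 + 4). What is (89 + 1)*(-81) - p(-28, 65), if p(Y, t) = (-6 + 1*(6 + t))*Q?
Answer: -7160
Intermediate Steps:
Q = -2 (Q = -2 - 4*(-4 + 4) = -2 - 4*0 = -2 + 0 = -2)
p(Y, t) = -2*t (p(Y, t) = (-6 + 1*(6 + t))*(-2) = (-6 + (6 + t))*(-2) = t*(-2) = -2*t)
(89 + 1)*(-81) - p(-28, 65) = (89 + 1)*(-81) - (-2)*65 = 90*(-81) - 1*(-130) = -7290 + 130 = -7160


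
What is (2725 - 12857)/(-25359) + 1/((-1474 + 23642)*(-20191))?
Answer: 4535023274257/11350538477592 ≈ 0.39954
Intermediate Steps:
(2725 - 12857)/(-25359) + 1/((-1474 + 23642)*(-20191)) = -10132*(-1/25359) - 1/20191/22168 = 10132/25359 + (1/22168)*(-1/20191) = 10132/25359 - 1/447594088 = 4535023274257/11350538477592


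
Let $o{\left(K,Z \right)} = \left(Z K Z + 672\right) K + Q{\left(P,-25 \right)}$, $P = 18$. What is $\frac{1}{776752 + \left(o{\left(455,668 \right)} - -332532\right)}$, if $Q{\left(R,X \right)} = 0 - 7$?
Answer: $\frac{1}{92380938637} \approx 1.0825 \cdot 10^{-11}$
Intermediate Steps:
$Q{\left(R,X \right)} = -7$ ($Q{\left(R,X \right)} = 0 - 7 = -7$)
$o{\left(K,Z \right)} = -7 + K \left(672 + K Z^{2}\right)$ ($o{\left(K,Z \right)} = \left(Z K Z + 672\right) K - 7 = \left(K Z Z + 672\right) K - 7 = \left(K Z^{2} + 672\right) K - 7 = \left(672 + K Z^{2}\right) K - 7 = K \left(672 + K Z^{2}\right) - 7 = -7 + K \left(672 + K Z^{2}\right)$)
$\frac{1}{776752 + \left(o{\left(455,668 \right)} - -332532\right)} = \frac{1}{776752 - \left(-638285 - 455^{2} \cdot 668^{2}\right)} = \frac{1}{776752 + \left(\left(-7 + 305760 + 207025 \cdot 446224\right) + 332532\right)} = \frac{1}{776752 + \left(\left(-7 + 305760 + 92379523600\right) + 332532\right)} = \frac{1}{776752 + \left(92379829353 + 332532\right)} = \frac{1}{776752 + 92380161885} = \frac{1}{92380938637}$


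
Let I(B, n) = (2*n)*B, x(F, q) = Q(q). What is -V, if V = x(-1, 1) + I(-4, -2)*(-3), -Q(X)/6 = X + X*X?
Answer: 60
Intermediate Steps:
Q(X) = -6*X - 6*X² (Q(X) = -6*(X + X*X) = -6*(X + X²) = -6*X - 6*X²)
x(F, q) = -6*q*(1 + q)
I(B, n) = 2*B*n
V = -60 (V = -6*1*(1 + 1) + (2*(-4)*(-2))*(-3) = -6*1*2 + 16*(-3) = -12 - 48 = -60)
-V = -1*(-60) = 60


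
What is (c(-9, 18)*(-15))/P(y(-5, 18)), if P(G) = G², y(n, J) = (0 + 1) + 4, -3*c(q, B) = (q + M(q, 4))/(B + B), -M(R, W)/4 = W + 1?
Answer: -29/180 ≈ -0.16111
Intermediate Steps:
M(R, W) = -4 - 4*W (M(R, W) = -4*(W + 1) = -4*(1 + W) = -4 - 4*W)
c(q, B) = -(-20 + q)/(6*B) (c(q, B) = -(q + (-4 - 4*4))/(3*(B + B)) = -(q + (-4 - 16))/(3*(2*B)) = -(q - 20)*1/(2*B)/3 = -(-20 + q)*1/(2*B)/3 = -(-20 + q)/(6*B))
y(n, J) = 5 (y(n, J) = 1 + 4 = 5)
(c(-9, 18)*(-15))/P(y(-5, 18)) = (((⅙)*(20 - 1*(-9))/18)*(-15))/(5²) = (((⅙)*(1/18)*(20 + 9))*(-15))/25 = (((⅙)*(1/18)*29)*(-15))*(1/25) = ((29/108)*(-15))*(1/25) = -145/36*1/25 = -29/180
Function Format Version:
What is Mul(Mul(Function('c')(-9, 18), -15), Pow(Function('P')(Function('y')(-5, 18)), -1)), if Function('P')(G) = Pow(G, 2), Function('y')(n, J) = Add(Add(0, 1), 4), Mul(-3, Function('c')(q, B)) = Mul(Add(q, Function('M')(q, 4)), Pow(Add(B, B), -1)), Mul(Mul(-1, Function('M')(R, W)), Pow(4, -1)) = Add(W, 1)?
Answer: Rational(-29, 180) ≈ -0.16111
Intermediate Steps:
Function('M')(R, W) = Add(-4, Mul(-4, W)) (Function('M')(R, W) = Mul(-4, Add(W, 1)) = Mul(-4, Add(1, W)) = Add(-4, Mul(-4, W)))
Function('c')(q, B) = Mul(Rational(-1, 6), Pow(B, -1), Add(-20, q)) (Function('c')(q, B) = Mul(Rational(-1, 3), Mul(Add(q, Add(-4, Mul(-4, 4))), Pow(Add(B, B), -1))) = Mul(Rational(-1, 3), Mul(Add(q, Add(-4, -16)), Pow(Mul(2, B), -1))) = Mul(Rational(-1, 3), Mul(Add(q, -20), Mul(Rational(1, 2), Pow(B, -1)))) = Mul(Rational(-1, 3), Mul(Add(-20, q), Mul(Rational(1, 2), Pow(B, -1)))) = Mul(Rational(-1, 3), Mul(Rational(1, 2), Pow(B, -1), Add(-20, q))) = Mul(Rational(-1, 6), Pow(B, -1), Add(-20, q)))
Function('y')(n, J) = 5 (Function('y')(n, J) = Add(1, 4) = 5)
Mul(Mul(Function('c')(-9, 18), -15), Pow(Function('P')(Function('y')(-5, 18)), -1)) = Mul(Mul(Mul(Rational(1, 6), Pow(18, -1), Add(20, Mul(-1, -9))), -15), Pow(Pow(5, 2), -1)) = Mul(Mul(Mul(Rational(1, 6), Rational(1, 18), Add(20, 9)), -15), Pow(25, -1)) = Mul(Mul(Mul(Rational(1, 6), Rational(1, 18), 29), -15), Rational(1, 25)) = Mul(Mul(Rational(29, 108), -15), Rational(1, 25)) = Mul(Rational(-145, 36), Rational(1, 25)) = Rational(-29, 180)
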